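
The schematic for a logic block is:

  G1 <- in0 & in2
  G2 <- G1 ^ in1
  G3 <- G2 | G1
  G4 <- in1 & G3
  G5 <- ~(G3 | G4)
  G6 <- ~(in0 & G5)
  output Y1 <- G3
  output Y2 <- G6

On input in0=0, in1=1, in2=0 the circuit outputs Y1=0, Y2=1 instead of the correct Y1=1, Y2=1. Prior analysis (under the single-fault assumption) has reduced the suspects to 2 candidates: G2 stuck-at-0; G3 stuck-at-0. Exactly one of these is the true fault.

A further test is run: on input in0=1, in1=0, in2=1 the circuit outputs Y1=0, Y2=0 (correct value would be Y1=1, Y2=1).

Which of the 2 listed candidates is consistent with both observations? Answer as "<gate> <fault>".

Evaluate each candidate on input in0=1, in1=0, in2=1:
  G2 stuck-at-0: G1=1, G2=0 [stuck-at-0], G3=1, G4=0, G5=0, G6=1 → Y1=1, Y2=1 — eliminated
  G3 stuck-at-0: G1=1, G2=1, G3=0 [stuck-at-0], G4=0, G5=1, G6=0 → Y1=0, Y2=0 — matches
Only G3 stuck-at-0 reproduces the observed Y1=0, Y2=0.

G3 stuck-at-0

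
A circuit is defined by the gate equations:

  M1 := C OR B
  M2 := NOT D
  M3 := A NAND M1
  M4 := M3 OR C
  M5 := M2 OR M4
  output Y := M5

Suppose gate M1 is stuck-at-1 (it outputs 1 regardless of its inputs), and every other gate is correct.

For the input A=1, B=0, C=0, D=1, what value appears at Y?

0

Propagate with M1 forced: M1=1 [stuck-at-1], M2=0, M3=0, M4=0, M5=0.
So Y = 0. (Without the fault it would be 1.)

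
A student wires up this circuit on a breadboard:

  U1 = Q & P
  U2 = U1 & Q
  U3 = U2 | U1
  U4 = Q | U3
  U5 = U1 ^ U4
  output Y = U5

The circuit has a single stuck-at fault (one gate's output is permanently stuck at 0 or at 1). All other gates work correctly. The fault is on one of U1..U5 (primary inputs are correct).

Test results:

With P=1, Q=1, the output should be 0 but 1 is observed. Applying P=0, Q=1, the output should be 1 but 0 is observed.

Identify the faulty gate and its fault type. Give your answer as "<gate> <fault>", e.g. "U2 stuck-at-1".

U4 stuck-at-0

Fault-free values for test 1 (P=1, Q=1): U1=1, U2=1, U3=1, U4=1, U5=0, giving Y=0. Observed 1.
Test 1: faults giving observed 1 are {U1 stuck-at-0, U4 stuck-at-0, U5 stuck-at-1}.
Test 2 (P=0, Q=1): fault-free U1=0, U2=0, U3=0, U4=1, U5=1 → 1; observed 0. Eliminates U1 stuck-at-0, U5 stuck-at-1.
Only U4 stuck-at-0 is consistent with every test.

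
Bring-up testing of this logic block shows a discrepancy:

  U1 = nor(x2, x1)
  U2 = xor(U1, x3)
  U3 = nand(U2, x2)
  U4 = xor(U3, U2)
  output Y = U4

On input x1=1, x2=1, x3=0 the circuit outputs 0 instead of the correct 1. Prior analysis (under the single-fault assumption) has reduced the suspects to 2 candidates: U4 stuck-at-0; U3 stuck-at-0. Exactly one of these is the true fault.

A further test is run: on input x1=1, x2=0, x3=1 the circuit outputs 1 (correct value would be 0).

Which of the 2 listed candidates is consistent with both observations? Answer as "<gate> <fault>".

U3 stuck-at-0

Evaluate each candidate on input x1=1, x2=0, x3=1:
  U4 stuck-at-0: U1=0, U2=1, U3=1, U4=0 [stuck-at-0] → 0 — eliminated
  U3 stuck-at-0: U1=0, U2=1, U3=0 [stuck-at-0], U4=1 → 1 — matches
Only U3 stuck-at-0 reproduces the observed 1.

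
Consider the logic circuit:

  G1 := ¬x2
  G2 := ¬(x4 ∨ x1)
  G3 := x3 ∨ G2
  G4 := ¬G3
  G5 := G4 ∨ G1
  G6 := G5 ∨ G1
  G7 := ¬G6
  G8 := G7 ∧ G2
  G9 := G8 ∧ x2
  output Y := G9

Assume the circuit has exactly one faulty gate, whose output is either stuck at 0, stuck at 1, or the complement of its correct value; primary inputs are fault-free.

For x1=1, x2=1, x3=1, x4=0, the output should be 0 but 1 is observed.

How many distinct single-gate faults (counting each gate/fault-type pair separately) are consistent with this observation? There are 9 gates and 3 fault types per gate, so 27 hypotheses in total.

6

Fault-free: G1=0, G2=0, G3=1, G4=0, G5=0, G6=0, G7=1, G8=0, G9=0 → 0. Observed 1.
  G1: none of the 3 fault types match ✗
  G2: stuck-at-1, inverted output ✓; others ✗
  G3: none of the 3 fault types match ✗
  G4: none of the 3 fault types match ✗
  G5: none of the 3 fault types match ✗
  G6: none of the 3 fault types match ✗
  G7: none of the 3 fault types match ✗
  G8: stuck-at-1, inverted output ✓; others ✗
  G9: stuck-at-1, inverted output ✓; others ✗
Consistent faults: {G2 stuck-at-1, G2 inverted output, G8 stuck-at-1, G8 inverted output, G9 stuck-at-1, G9 inverted output} — 6 in all.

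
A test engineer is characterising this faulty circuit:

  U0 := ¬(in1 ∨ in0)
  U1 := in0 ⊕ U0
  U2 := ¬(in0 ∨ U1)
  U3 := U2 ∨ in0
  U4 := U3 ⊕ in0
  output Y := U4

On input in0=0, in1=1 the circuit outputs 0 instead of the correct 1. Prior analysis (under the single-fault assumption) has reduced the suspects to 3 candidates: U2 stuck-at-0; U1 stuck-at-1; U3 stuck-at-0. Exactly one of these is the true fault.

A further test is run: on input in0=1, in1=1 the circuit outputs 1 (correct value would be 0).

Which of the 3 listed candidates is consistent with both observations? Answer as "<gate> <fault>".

Evaluate each candidate on input in0=1, in1=1:
  U2 stuck-at-0: U0=0, U1=1, U2=0 [stuck-at-0], U3=1, U4=0 → 0 — eliminated
  U1 stuck-at-1: U0=0, U1=1 [stuck-at-1], U2=0, U3=1, U4=0 → 0 — eliminated
  U3 stuck-at-0: U0=0, U1=1, U2=0, U3=0 [stuck-at-0], U4=1 → 1 — matches
Only U3 stuck-at-0 reproduces the observed 1.

U3 stuck-at-0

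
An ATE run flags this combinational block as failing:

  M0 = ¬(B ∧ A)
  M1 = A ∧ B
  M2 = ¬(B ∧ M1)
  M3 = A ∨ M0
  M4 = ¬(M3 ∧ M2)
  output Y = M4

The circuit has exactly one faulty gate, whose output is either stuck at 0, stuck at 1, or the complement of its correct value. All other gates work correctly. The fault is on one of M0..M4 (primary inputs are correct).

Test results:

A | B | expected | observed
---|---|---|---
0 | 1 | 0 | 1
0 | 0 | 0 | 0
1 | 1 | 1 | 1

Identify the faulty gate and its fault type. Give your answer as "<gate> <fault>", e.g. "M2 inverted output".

Fault-free values for test 1 (A=0, B=1): M0=1, M1=0, M2=1, M3=1, M4=0, giving Y=0. Observed 1.
Test 1: faults giving observed 1 are {M0 stuck-at-0, M0 inverted output, M1 stuck-at-1, M1 inverted output, M2 stuck-at-0, M2 inverted output, M3 stuck-at-0, M3 inverted output, M4 stuck-at-1, M4 inverted output}.
Test 2 (A=0, B=0): fault-free M0=1, M1=0, M2=1, M3=1, M4=0 → 0; observed 0. Eliminates M0 stuck-at-0, M0 inverted output, M2 stuck-at-0, M2 inverted output, M3 stuck-at-0, M3 inverted output, M4 stuck-at-1, M4 inverted output.
Test 3 (A=1, B=1): fault-free M0=0, M1=1, M2=0, M3=1, M4=1 → 1; observed 1. Eliminates M1 inverted output.
Only M1 stuck-at-1 is consistent with every test.

M1 stuck-at-1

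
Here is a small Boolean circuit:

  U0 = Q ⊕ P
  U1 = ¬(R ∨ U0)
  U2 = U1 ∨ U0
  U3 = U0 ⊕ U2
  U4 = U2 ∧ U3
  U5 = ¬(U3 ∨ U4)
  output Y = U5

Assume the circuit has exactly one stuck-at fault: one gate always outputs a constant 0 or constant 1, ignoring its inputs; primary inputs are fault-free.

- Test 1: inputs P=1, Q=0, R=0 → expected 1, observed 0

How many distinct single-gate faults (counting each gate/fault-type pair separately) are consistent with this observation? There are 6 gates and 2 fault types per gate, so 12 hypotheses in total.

5

Fault-free: U0=1, U1=0, U2=1, U3=0, U4=0, U5=1 → 1. Observed 0.
  U0 stuck-at-0: output 0 ✓
  U0 stuck-at-1: output 1 ✗
  U1 stuck-at-0: output 1 ✗
  U1 stuck-at-1: output 1 ✗
  U2 stuck-at-0: output 0 ✓
  U2 stuck-at-1: output 1 ✗
  U3 stuck-at-0: output 1 ✗
  U3 stuck-at-1: output 0 ✓
  U4 stuck-at-0: output 1 ✗
  U4 stuck-at-1: output 0 ✓
  U5 stuck-at-0: output 0 ✓
  U5 stuck-at-1: output 1 ✗
Consistent faults: {U0 stuck-at-0, U2 stuck-at-0, U3 stuck-at-1, U4 stuck-at-1, U5 stuck-at-0} — 5 in all.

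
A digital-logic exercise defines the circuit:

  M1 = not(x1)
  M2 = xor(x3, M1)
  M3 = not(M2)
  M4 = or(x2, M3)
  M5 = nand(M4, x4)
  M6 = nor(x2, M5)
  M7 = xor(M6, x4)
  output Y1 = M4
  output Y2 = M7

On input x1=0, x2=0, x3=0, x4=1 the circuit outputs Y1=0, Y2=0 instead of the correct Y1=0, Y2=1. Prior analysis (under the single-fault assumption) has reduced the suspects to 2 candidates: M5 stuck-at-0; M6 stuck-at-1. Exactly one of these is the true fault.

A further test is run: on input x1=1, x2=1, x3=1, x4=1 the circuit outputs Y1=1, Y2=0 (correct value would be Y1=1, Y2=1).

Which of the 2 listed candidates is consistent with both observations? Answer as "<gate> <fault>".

Evaluate each candidate on input x1=1, x2=1, x3=1, x4=1:
  M5 stuck-at-0: M1=0, M2=1, M3=0, M4=1, M5=0 [stuck-at-0], M6=0, M7=1 → Y1=1, Y2=1 — eliminated
  M6 stuck-at-1: M1=0, M2=1, M3=0, M4=1, M5=0, M6=1 [stuck-at-1], M7=0 → Y1=1, Y2=0 — matches
Only M6 stuck-at-1 reproduces the observed Y1=1, Y2=0.

M6 stuck-at-1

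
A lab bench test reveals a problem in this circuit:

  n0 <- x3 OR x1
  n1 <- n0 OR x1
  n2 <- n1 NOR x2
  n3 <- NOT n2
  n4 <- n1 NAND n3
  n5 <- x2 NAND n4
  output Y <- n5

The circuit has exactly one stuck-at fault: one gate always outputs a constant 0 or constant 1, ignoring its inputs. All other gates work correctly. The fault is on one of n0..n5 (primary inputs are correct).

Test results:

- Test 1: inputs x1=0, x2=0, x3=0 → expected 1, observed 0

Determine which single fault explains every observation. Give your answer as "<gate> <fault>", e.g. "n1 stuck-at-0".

Fault-free values for test 1 (x1=0, x2=0, x3=0): n0=0, n1=0, n2=1, n3=0, n4=1, n5=1, giving Y=1. Observed 0.
Test 1: faults giving observed 0 are {n5 stuck-at-0}.
Only n5 stuck-at-0 is consistent with every test.

n5 stuck-at-0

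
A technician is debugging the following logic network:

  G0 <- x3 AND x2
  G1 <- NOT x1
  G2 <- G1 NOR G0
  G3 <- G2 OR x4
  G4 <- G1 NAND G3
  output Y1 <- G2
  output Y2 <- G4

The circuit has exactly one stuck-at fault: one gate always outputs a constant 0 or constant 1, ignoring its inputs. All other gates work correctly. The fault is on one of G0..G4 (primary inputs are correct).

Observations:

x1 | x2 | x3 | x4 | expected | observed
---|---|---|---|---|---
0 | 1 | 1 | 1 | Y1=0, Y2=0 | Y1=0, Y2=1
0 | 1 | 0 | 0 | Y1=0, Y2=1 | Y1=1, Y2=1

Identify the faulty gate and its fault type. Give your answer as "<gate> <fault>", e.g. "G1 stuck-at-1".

Fault-free values for test 1 (x1=0, x2=1, x3=1, x4=1): G0=1, G1=1, G2=0, G3=1, G4=0, giving Y1=0, Y2=0. Observed Y1=0, Y2=1.
Test 1: faults giving observed Y1=0, Y2=1 are {G1 stuck-at-0, G3 stuck-at-0, G4 stuck-at-1}.
Test 2 (x1=0, x2=1, x3=0, x4=0): fault-free G0=0, G1=1, G2=0, G3=0, G4=1 → Y1=0, Y2=1; observed Y1=1, Y2=1. Eliminates G3 stuck-at-0, G4 stuck-at-1.
Only G1 stuck-at-0 is consistent with every test.

G1 stuck-at-0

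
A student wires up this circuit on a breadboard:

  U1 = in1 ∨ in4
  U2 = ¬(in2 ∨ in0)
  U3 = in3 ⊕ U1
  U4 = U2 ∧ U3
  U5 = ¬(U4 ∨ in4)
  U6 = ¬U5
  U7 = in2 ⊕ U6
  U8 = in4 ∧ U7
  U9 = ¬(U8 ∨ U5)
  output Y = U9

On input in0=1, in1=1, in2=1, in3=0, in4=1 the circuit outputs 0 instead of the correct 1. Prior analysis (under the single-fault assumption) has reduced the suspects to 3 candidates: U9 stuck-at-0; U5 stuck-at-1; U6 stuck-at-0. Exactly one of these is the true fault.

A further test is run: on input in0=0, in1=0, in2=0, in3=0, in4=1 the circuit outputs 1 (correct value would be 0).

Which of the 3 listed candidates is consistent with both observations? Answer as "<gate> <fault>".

U6 stuck-at-0

Evaluate each candidate on input in0=0, in1=0, in2=0, in3=0, in4=1:
  U9 stuck-at-0: U1=1, U2=1, U3=1, U4=1, U5=0, U6=1, U7=1, U8=1, U9=0 [stuck-at-0] → 0 — eliminated
  U5 stuck-at-1: U1=1, U2=1, U3=1, U4=1, U5=1 [stuck-at-1], U6=0, U7=0, U8=0, U9=0 → 0 — eliminated
  U6 stuck-at-0: U1=1, U2=1, U3=1, U4=1, U5=0, U6=0 [stuck-at-0], U7=0, U8=0, U9=1 → 1 — matches
Only U6 stuck-at-0 reproduces the observed 1.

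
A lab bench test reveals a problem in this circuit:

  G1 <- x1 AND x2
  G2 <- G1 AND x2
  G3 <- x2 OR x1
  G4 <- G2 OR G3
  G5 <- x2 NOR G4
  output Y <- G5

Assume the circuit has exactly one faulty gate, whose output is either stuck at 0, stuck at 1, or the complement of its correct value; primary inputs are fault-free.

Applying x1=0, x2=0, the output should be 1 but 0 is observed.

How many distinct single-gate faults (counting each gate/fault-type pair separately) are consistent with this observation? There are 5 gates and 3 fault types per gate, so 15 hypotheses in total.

Fault-free: G1=0, G2=0, G3=0, G4=0, G5=1 → 1. Observed 0.
  G1: none of the 3 fault types match ✗
  G2: stuck-at-1, inverted output ✓; others ✗
  G3: stuck-at-1, inverted output ✓; others ✗
  G4: stuck-at-1, inverted output ✓; others ✗
  G5: stuck-at-0, inverted output ✓; others ✗
Consistent faults: {G2 stuck-at-1, G2 inverted output, G3 stuck-at-1, G3 inverted output, G4 stuck-at-1, G4 inverted output, G5 stuck-at-0, G5 inverted output} — 8 in all.

8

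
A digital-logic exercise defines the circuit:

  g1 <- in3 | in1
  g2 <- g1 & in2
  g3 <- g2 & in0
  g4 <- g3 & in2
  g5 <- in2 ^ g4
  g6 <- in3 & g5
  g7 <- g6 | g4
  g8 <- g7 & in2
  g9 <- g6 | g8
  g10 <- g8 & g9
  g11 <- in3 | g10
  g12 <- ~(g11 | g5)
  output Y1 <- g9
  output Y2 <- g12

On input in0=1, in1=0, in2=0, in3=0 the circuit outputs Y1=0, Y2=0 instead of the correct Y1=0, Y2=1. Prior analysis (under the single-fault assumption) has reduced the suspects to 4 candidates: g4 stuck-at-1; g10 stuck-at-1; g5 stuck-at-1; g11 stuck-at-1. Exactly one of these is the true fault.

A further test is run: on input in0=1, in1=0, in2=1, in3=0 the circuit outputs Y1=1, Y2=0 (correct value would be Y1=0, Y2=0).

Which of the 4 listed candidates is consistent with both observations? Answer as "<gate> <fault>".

Evaluate each candidate on input in0=1, in1=0, in2=1, in3=0:
  g4 stuck-at-1: g1=0, g2=0, g3=0, g4=1 [stuck-at-1], g5=0, g6=0, g7=1, g8=1, g9=1, g10=1, g11=1, g12=0 → Y1=1, Y2=0 — matches
  g10 stuck-at-1: g1=0, g2=0, g3=0, g4=0, g5=1, g6=0, g7=0, g8=0, g9=0, g10=1 [stuck-at-1], g11=1, g12=0 → Y1=0, Y2=0 — eliminated
  g5 stuck-at-1: g1=0, g2=0, g3=0, g4=0, g5=1 [stuck-at-1], g6=0, g7=0, g8=0, g9=0, g10=0, g11=0, g12=0 → Y1=0, Y2=0 — eliminated
  g11 stuck-at-1: g1=0, g2=0, g3=0, g4=0, g5=1, g6=0, g7=0, g8=0, g9=0, g10=0, g11=1 [stuck-at-1], g12=0 → Y1=0, Y2=0 — eliminated
Only g4 stuck-at-1 reproduces the observed Y1=1, Y2=0.

g4 stuck-at-1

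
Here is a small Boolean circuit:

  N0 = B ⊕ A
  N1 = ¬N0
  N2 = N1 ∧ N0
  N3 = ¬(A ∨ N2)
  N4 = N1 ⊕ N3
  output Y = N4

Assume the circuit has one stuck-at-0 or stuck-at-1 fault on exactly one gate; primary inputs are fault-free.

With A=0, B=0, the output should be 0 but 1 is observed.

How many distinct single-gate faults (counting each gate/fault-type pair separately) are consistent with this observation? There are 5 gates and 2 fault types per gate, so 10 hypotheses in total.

5

Fault-free: N0=0, N1=1, N2=0, N3=1, N4=0 → 0. Observed 1.
  N0 stuck-at-0: output 0 ✗
  N0 stuck-at-1: output 1 ✓
  N1 stuck-at-0: output 1 ✓
  N1 stuck-at-1: output 0 ✗
  N2 stuck-at-0: output 0 ✗
  N2 stuck-at-1: output 1 ✓
  N3 stuck-at-0: output 1 ✓
  N3 stuck-at-1: output 0 ✗
  N4 stuck-at-0: output 0 ✗
  N4 stuck-at-1: output 1 ✓
Consistent faults: {N0 stuck-at-1, N1 stuck-at-0, N2 stuck-at-1, N3 stuck-at-0, N4 stuck-at-1} — 5 in all.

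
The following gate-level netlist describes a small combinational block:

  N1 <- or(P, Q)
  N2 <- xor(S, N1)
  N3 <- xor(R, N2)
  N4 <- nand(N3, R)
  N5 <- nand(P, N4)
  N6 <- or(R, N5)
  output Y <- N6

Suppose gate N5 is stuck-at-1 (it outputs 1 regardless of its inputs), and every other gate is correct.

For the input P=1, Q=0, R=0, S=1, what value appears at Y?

1

Propagate with N5 forced: N1=1, N2=0, N3=0, N4=1, N5=1 [stuck-at-1], N6=1.
So Y = 1. (Without the fault it would be 0.)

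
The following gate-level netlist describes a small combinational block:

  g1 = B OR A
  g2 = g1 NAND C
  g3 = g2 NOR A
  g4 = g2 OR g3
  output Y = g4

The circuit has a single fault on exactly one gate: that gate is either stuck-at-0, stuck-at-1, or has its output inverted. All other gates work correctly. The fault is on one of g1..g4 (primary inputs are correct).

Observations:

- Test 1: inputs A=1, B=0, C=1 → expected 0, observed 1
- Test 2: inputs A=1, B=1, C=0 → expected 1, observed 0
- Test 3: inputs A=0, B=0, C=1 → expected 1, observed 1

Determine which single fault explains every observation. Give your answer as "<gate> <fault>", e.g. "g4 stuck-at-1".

Fault-free values for test 1 (A=1, B=0, C=1): g1=1, g2=0, g3=0, g4=0, giving Y=0. Observed 1.
Test 1: faults giving observed 1 are {g1 stuck-at-0, g1 inverted output, g2 stuck-at-1, g2 inverted output, g3 stuck-at-1, g3 inverted output, g4 stuck-at-1, g4 inverted output}.
Test 2 (A=1, B=1, C=0): fault-free g1=1, g2=1, g3=0, g4=1 → 1; observed 0. Eliminates g1 stuck-at-0, g1 inverted output, g2 stuck-at-1, g3 stuck-at-1, g3 inverted output, g4 stuck-at-1.
Test 3 (A=0, B=0, C=1): fault-free g1=0, g2=1, g3=0, g4=1 → 1; observed 1. Eliminates g4 inverted output.
Only g2 inverted output is consistent with every test.

g2 inverted output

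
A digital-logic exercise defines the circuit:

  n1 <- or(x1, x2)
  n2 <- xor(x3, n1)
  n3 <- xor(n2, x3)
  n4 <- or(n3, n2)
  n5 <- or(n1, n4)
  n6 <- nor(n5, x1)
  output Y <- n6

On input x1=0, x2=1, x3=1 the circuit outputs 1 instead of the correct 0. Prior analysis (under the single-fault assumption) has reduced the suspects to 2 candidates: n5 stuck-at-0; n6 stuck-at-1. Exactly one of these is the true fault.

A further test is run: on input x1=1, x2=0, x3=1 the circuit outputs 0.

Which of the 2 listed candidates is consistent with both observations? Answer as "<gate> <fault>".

Evaluate each candidate on input x1=1, x2=0, x3=1:
  n5 stuck-at-0: n1=1, n2=0, n3=1, n4=1, n5=0 [stuck-at-0], n6=0 → 0 — matches
  n6 stuck-at-1: n1=1, n2=0, n3=1, n4=1, n5=1, n6=1 [stuck-at-1] → 1 — eliminated
Only n5 stuck-at-0 reproduces the observed 0.

n5 stuck-at-0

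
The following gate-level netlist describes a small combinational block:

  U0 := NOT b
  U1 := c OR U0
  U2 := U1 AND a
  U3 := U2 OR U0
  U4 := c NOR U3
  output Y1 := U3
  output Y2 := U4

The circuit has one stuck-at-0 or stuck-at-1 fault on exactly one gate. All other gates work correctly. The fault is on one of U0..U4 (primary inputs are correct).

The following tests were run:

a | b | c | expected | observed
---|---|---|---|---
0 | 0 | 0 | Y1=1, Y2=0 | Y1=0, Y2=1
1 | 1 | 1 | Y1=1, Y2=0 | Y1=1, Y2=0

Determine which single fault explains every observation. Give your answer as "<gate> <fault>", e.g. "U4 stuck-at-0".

Fault-free values for test 1 (a=0, b=0, c=0): U0=1, U1=1, U2=0, U3=1, U4=0, giving Y1=1, Y2=0. Observed Y1=0, Y2=1.
Test 1: faults giving observed Y1=0, Y2=1 are {U0 stuck-at-0, U3 stuck-at-0}.
Test 2 (a=1, b=1, c=1): fault-free U0=0, U1=1, U2=1, U3=1, U4=0 → Y1=1, Y2=0; observed Y1=1, Y2=0. Eliminates U3 stuck-at-0.
Only U0 stuck-at-0 is consistent with every test.

U0 stuck-at-0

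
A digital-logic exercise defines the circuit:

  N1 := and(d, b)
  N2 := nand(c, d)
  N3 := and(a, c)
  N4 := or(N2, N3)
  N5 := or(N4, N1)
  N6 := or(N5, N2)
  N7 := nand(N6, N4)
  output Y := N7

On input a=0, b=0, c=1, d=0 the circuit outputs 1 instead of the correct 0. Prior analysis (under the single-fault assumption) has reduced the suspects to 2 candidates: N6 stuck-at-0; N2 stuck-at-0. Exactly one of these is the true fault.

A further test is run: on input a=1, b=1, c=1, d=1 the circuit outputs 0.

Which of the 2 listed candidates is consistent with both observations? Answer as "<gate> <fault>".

N2 stuck-at-0

Evaluate each candidate on input a=1, b=1, c=1, d=1:
  N6 stuck-at-0: N1=1, N2=0, N3=1, N4=1, N5=1, N6=0 [stuck-at-0], N7=1 → 1 — eliminated
  N2 stuck-at-0: N1=1, N2=0 [stuck-at-0], N3=1, N4=1, N5=1, N6=1, N7=0 → 0 — matches
Only N2 stuck-at-0 reproduces the observed 0.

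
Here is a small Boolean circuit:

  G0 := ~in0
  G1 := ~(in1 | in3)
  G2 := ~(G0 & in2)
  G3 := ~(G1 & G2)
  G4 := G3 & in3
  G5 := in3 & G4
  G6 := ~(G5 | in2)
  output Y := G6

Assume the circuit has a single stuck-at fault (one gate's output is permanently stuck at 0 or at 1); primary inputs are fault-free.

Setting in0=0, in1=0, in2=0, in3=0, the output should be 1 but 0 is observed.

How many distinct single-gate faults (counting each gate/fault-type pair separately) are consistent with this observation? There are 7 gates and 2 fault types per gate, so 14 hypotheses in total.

2

Fault-free: G0=1, G1=1, G2=1, G3=0, G4=0, G5=0, G6=1 → 1. Observed 0.
  G0 stuck-at-0: output 1 ✗
  G0 stuck-at-1: output 1 ✗
  G1 stuck-at-0: output 1 ✗
  G1 stuck-at-1: output 1 ✗
  G2 stuck-at-0: output 1 ✗
  G2 stuck-at-1: output 1 ✗
  G3 stuck-at-0: output 1 ✗
  G3 stuck-at-1: output 1 ✗
  G4 stuck-at-0: output 1 ✗
  G4 stuck-at-1: output 1 ✗
  G5 stuck-at-0: output 1 ✗
  G5 stuck-at-1: output 0 ✓
  G6 stuck-at-0: output 0 ✓
  G6 stuck-at-1: output 1 ✗
Consistent faults: {G5 stuck-at-1, G6 stuck-at-0} — 2 in all.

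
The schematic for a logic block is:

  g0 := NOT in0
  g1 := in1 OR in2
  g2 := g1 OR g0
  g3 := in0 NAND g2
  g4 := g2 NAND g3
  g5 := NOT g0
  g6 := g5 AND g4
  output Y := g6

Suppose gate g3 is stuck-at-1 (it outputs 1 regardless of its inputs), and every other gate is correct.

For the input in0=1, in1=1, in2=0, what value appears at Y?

0

Propagate with g3 forced: g0=0, g1=1, g2=1, g3=1 [stuck-at-1], g4=0, g5=1, g6=0.
So Y = 0. (Without the fault it would be 1.)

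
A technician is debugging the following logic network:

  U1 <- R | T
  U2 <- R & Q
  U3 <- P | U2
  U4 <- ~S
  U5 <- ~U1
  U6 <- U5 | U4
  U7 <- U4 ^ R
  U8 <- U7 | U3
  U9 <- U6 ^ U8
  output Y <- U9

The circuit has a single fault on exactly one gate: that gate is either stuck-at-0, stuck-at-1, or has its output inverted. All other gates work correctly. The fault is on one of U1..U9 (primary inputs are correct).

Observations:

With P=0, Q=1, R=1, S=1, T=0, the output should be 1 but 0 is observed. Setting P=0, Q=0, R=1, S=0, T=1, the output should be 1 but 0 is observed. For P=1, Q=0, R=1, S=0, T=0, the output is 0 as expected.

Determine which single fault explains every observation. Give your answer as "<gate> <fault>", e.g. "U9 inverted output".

U9 stuck-at-0

Fault-free values for test 1 (P=0, Q=1, R=1, S=1, T=0): U1=1, U2=1, U3=1, U4=0, U5=0, U6=0, U7=1, U8=1, U9=1, giving Y=1. Observed 0.
Test 1: faults giving observed 0 are {U1 stuck-at-0, U1 inverted output, U4 stuck-at-1, U4 inverted output, U5 stuck-at-1, U5 inverted output, U6 stuck-at-1, U6 inverted output, U8 stuck-at-0, U8 inverted output, U9 stuck-at-0, U9 inverted output}.
Test 2 (P=0, Q=0, R=1, S=0, T=1): fault-free U1=1, U2=0, U3=0, U4=1, U5=0, U6=1, U7=0, U8=0, U9=1 → 1; observed 0. Eliminates U1 stuck-at-0, U1 inverted output, U4 stuck-at-1, U4 inverted output, U5 stuck-at-1, U5 inverted output, U6 stuck-at-1, U8 stuck-at-0.
Test 3 (P=1, Q=0, R=1, S=0, T=0): fault-free U1=1, U2=0, U3=1, U4=1, U5=0, U6=1, U7=0, U8=1, U9=0 → 0; observed 0. Eliminates U6 inverted output, U8 inverted output, U9 inverted output.
Only U9 stuck-at-0 is consistent with every test.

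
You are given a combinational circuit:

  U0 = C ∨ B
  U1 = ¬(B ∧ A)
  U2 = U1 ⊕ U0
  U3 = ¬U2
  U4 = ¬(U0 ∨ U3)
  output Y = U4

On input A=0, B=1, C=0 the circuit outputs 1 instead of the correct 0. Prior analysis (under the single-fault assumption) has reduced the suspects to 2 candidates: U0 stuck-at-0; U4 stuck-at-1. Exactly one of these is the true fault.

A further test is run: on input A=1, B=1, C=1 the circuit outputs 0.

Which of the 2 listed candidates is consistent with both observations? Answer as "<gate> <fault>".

Evaluate each candidate on input A=1, B=1, C=1:
  U0 stuck-at-0: U0=0 [stuck-at-0], U1=0, U2=0, U3=1, U4=0 → 0 — matches
  U4 stuck-at-1: U0=1, U1=0, U2=1, U3=0, U4=1 [stuck-at-1] → 1 — eliminated
Only U0 stuck-at-0 reproduces the observed 0.

U0 stuck-at-0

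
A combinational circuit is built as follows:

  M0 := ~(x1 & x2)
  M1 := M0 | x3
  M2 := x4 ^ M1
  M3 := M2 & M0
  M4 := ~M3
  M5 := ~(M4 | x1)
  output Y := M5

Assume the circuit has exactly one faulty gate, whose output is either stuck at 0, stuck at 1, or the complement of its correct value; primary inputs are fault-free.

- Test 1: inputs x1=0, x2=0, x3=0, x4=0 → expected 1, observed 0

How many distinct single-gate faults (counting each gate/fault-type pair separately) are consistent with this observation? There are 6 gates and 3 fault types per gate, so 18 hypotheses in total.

12

Fault-free: M0=1, M1=1, M2=1, M3=1, M4=0, M5=1 → 1. Observed 0.
  M0: stuck-at-0, inverted output ✓; others ✗
  M1: stuck-at-0, inverted output ✓; others ✗
  M2: stuck-at-0, inverted output ✓; others ✗
  M3: stuck-at-0, inverted output ✓; others ✗
  M4: stuck-at-1, inverted output ✓; others ✗
  M5: stuck-at-0, inverted output ✓; others ✗
Consistent faults: {M0 stuck-at-0, M0 inverted output, M1 stuck-at-0, M1 inverted output, M2 stuck-at-0, M2 inverted output, M3 stuck-at-0, M3 inverted output, M4 stuck-at-1, M4 inverted output, M5 stuck-at-0, M5 inverted output} — 12 in all.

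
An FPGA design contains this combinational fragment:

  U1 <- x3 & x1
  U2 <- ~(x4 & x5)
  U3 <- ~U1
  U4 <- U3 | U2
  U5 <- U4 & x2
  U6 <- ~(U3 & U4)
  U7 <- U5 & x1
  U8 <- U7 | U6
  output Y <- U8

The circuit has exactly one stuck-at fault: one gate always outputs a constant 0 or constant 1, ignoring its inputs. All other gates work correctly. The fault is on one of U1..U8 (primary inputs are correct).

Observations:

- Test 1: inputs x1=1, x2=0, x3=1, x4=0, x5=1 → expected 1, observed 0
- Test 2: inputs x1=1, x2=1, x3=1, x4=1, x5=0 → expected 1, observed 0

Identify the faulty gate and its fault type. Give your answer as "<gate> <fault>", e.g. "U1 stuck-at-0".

U8 stuck-at-0

Fault-free values for test 1 (x1=1, x2=0, x3=1, x4=0, x5=1): U1=1, U2=1, U3=0, U4=1, U5=0, U6=1, U7=0, U8=1, giving Y=1. Observed 0.
Test 1: faults giving observed 0 are {U1 stuck-at-0, U3 stuck-at-1, U6 stuck-at-0, U8 stuck-at-0}.
Test 2 (x1=1, x2=1, x3=1, x4=1, x5=0): fault-free U1=1, U2=1, U3=0, U4=1, U5=1, U6=1, U7=1, U8=1 → 1; observed 0. Eliminates U1 stuck-at-0, U3 stuck-at-1, U6 stuck-at-0.
Only U8 stuck-at-0 is consistent with every test.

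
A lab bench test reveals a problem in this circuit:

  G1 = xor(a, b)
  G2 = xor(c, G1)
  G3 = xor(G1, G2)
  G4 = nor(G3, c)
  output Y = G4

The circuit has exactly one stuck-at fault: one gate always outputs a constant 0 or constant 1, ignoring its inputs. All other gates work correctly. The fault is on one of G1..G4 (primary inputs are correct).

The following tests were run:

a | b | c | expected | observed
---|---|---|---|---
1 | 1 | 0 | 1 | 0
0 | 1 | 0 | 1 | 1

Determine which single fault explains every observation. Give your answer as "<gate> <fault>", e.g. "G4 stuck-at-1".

G2 stuck-at-1

Fault-free values for test 1 (a=1, b=1, c=0): G1=0, G2=0, G3=0, G4=1, giving Y=1. Observed 0.
Test 1: faults giving observed 0 are {G2 stuck-at-1, G3 stuck-at-1, G4 stuck-at-0}.
Test 2 (a=0, b=1, c=0): fault-free G1=1, G2=1, G3=0, G4=1 → 1; observed 1. Eliminates G3 stuck-at-1, G4 stuck-at-0.
Only G2 stuck-at-1 is consistent with every test.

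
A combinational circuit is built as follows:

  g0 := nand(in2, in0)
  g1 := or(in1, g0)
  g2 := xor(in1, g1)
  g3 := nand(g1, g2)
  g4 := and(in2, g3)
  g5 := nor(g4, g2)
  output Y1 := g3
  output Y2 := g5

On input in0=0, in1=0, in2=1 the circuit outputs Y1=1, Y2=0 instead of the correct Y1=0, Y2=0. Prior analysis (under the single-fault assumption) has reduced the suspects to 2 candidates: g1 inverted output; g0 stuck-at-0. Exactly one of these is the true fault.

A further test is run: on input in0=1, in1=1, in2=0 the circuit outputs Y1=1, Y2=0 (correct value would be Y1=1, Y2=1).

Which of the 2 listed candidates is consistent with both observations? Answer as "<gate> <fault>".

Evaluate each candidate on input in0=1, in1=1, in2=0:
  g1 inverted output: g0=1, g1=0 [inverted output], g2=1, g3=1, g4=0, g5=0 → Y1=1, Y2=0 — matches
  g0 stuck-at-0: g0=0 [stuck-at-0], g1=1, g2=0, g3=1, g4=0, g5=1 → Y1=1, Y2=1 — eliminated
Only g1 inverted output reproduces the observed Y1=1, Y2=0.

g1 inverted output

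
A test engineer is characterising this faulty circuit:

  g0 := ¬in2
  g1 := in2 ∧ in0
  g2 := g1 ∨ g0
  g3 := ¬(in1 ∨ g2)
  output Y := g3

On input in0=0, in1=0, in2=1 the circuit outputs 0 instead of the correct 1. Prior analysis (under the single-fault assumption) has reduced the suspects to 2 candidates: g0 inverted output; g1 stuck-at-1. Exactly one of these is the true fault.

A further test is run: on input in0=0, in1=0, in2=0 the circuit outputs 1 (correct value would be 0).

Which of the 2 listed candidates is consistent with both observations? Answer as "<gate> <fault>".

g0 inverted output

Evaluate each candidate on input in0=0, in1=0, in2=0:
  g0 inverted output: g0=0 [inverted output], g1=0, g2=0, g3=1 → 1 — matches
  g1 stuck-at-1: g0=1, g1=1 [stuck-at-1], g2=1, g3=0 → 0 — eliminated
Only g0 inverted output reproduces the observed 1.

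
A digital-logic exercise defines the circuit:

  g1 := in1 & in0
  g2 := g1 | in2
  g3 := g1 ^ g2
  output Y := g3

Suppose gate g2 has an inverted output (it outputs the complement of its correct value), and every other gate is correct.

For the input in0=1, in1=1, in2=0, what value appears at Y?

1

Propagate with g2 forced: g1=1, g2=0 [inverted output], g3=1.
So Y = 1. (Without the fault it would be 0.)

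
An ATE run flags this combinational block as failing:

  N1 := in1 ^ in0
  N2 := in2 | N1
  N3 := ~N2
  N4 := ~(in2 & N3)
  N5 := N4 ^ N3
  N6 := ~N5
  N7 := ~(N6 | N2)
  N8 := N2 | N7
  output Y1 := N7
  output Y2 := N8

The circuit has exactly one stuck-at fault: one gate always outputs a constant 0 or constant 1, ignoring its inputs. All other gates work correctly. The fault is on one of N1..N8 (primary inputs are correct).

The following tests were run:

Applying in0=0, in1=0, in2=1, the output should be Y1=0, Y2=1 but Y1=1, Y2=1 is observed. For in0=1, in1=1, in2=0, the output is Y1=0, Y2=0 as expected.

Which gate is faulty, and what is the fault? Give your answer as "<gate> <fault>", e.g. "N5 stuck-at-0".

N2 stuck-at-0

Fault-free values for test 1 (in0=0, in1=0, in2=1): N1=0, N2=1, N3=0, N4=1, N5=1, N6=0, N7=0, N8=1, giving Y1=0, Y2=1. Observed Y1=1, Y2=1.
Test 1: faults giving observed Y1=1, Y2=1 are {N2 stuck-at-0, N7 stuck-at-1}.
Test 2 (in0=1, in1=1, in2=0): fault-free N1=0, N2=0, N3=1, N4=1, N5=0, N6=1, N7=0, N8=0 → Y1=0, Y2=0; observed Y1=0, Y2=0. Eliminates N7 stuck-at-1.
Only N2 stuck-at-0 is consistent with every test.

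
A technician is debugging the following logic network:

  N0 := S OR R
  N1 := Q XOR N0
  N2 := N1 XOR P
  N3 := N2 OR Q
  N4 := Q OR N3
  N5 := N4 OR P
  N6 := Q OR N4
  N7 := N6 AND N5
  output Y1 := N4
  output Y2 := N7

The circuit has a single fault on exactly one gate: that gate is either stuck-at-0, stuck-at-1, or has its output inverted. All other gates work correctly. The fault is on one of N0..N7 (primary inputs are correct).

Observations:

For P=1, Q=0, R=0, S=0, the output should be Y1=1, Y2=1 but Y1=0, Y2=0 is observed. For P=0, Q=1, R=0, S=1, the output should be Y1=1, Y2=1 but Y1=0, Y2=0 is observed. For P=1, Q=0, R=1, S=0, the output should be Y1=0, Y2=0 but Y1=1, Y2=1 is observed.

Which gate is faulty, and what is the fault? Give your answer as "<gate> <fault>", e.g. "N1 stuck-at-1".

N4 inverted output

Fault-free values for test 1 (P=1, Q=0, R=0, S=0): N0=0, N1=0, N2=1, N3=1, N4=1, N5=1, N6=1, N7=1, giving Y1=1, Y2=1. Observed Y1=0, Y2=0.
Test 1: faults giving observed Y1=0, Y2=0 are {N0 stuck-at-1, N0 inverted output, N1 stuck-at-1, N1 inverted output, N2 stuck-at-0, N2 inverted output, N3 stuck-at-0, N3 inverted output, N4 stuck-at-0, N4 inverted output}.
Test 2 (P=0, Q=1, R=0, S=1): fault-free N0=1, N1=0, N2=0, N3=1, N4=1, N5=1, N6=1, N7=1 → Y1=1, Y2=1; observed Y1=0, Y2=0. Eliminates N0 stuck-at-1, N0 inverted output, N1 stuck-at-1, N1 inverted output, N2 stuck-at-0, N2 inverted output, N3 stuck-at-0, N3 inverted output.
Test 3 (P=1, Q=0, R=1, S=0): fault-free N0=1, N1=1, N2=0, N3=0, N4=0, N5=1, N6=0, N7=0 → Y1=0, Y2=0; observed Y1=1, Y2=1. Eliminates N4 stuck-at-0.
Only N4 inverted output is consistent with every test.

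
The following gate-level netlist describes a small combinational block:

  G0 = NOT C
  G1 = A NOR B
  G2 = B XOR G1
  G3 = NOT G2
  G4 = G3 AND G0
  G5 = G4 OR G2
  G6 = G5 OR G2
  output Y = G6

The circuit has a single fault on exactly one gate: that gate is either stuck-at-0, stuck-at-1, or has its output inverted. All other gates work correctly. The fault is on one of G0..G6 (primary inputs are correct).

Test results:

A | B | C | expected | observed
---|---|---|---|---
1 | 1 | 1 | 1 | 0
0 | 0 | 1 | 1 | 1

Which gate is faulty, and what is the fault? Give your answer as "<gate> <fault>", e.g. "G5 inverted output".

Fault-free values for test 1 (A=1, B=1, C=1): G0=0, G1=0, G2=1, G3=0, G4=0, G5=1, G6=1, giving Y=1. Observed 0.
Test 1: faults giving observed 0 are {G1 stuck-at-1, G1 inverted output, G2 stuck-at-0, G2 inverted output, G6 stuck-at-0, G6 inverted output}.
Test 2 (A=0, B=0, C=1): fault-free G0=0, G1=1, G2=1, G3=0, G4=0, G5=1, G6=1 → 1; observed 1. Eliminates G1 inverted output, G2 stuck-at-0, G2 inverted output, G6 stuck-at-0, G6 inverted output.
Only G1 stuck-at-1 is consistent with every test.

G1 stuck-at-1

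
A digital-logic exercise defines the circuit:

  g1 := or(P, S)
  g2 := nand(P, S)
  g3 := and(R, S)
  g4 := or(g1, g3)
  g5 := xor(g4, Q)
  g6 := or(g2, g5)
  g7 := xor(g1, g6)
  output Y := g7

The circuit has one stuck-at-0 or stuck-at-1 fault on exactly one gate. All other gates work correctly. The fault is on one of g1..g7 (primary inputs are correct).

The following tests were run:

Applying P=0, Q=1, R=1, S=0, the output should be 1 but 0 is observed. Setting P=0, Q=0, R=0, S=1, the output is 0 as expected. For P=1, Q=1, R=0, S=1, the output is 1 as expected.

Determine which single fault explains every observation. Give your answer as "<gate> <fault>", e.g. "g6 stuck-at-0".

g1 stuck-at-1

Fault-free values for test 1 (P=0, Q=1, R=1, S=0): g1=0, g2=1, g3=0, g4=0, g5=1, g6=1, g7=1, giving Y=1. Observed 0.
Test 1: faults giving observed 0 are {g1 stuck-at-1, g6 stuck-at-0, g7 stuck-at-0}.
Test 2 (P=0, Q=0, R=0, S=1): fault-free g1=1, g2=1, g3=0, g4=1, g5=1, g6=1, g7=0 → 0; observed 0. Eliminates g6 stuck-at-0.
Test 3 (P=1, Q=1, R=0, S=1): fault-free g1=1, g2=0, g3=0, g4=1, g5=0, g6=0, g7=1 → 1; observed 1. Eliminates g7 stuck-at-0.
Only g1 stuck-at-1 is consistent with every test.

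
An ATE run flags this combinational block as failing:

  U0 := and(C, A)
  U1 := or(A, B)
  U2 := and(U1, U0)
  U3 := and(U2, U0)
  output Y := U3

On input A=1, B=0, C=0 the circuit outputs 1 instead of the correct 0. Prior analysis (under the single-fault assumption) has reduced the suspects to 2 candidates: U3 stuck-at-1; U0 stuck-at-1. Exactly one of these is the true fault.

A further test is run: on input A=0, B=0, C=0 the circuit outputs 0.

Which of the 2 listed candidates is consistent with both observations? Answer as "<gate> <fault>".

Evaluate each candidate on input A=0, B=0, C=0:
  U3 stuck-at-1: U0=0, U1=0, U2=0, U3=1 [stuck-at-1] → 1 — eliminated
  U0 stuck-at-1: U0=1 [stuck-at-1], U1=0, U2=0, U3=0 → 0 — matches
Only U0 stuck-at-1 reproduces the observed 0.

U0 stuck-at-1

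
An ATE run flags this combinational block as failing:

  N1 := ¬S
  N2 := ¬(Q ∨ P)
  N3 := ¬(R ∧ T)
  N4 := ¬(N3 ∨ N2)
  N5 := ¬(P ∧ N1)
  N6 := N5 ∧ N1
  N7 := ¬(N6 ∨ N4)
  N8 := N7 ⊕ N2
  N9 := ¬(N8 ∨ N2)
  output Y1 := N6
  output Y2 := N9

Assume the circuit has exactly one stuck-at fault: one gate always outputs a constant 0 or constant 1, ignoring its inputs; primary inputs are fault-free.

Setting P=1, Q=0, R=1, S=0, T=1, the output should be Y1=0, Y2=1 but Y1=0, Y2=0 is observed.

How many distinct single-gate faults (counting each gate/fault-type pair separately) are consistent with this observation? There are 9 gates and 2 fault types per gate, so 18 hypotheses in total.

6

Fault-free: N1=1, N2=0, N3=0, N4=1, N5=0, N6=0, N7=0, N8=0, N9=1 → Y1=0, Y2=1. Observed Y1=0, Y2=0.
  N1: none of the 2 fault types match ✗
  N2: stuck-at-1 ✓; others ✗
  N3: stuck-at-1 ✓; others ✗
  N4: stuck-at-0 ✓; others ✗
  N5: none of the 2 fault types match ✗
  N6: none of the 2 fault types match ✗
  N7: stuck-at-1 ✓; others ✗
  N8: stuck-at-1 ✓; others ✗
  N9: stuck-at-0 ✓; others ✗
Consistent faults: {N2 stuck-at-1, N3 stuck-at-1, N4 stuck-at-0, N7 stuck-at-1, N8 stuck-at-1, N9 stuck-at-0} — 6 in all.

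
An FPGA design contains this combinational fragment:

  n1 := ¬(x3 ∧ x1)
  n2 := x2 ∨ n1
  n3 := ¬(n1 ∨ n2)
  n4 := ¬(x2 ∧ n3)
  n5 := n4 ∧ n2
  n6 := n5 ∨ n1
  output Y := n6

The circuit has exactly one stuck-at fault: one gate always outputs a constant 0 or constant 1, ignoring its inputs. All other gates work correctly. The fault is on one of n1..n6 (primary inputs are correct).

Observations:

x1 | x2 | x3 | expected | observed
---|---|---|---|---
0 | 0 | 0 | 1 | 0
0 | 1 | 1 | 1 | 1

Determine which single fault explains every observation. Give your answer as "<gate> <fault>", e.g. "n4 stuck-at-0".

n1 stuck-at-0

Fault-free values for test 1 (x1=0, x2=0, x3=0): n1=1, n2=1, n3=0, n4=1, n5=1, n6=1, giving Y=1. Observed 0.
Test 1: faults giving observed 0 are {n1 stuck-at-0, n6 stuck-at-0}.
Test 2 (x1=0, x2=1, x3=1): fault-free n1=1, n2=1, n3=0, n4=1, n5=1, n6=1 → 1; observed 1. Eliminates n6 stuck-at-0.
Only n1 stuck-at-0 is consistent with every test.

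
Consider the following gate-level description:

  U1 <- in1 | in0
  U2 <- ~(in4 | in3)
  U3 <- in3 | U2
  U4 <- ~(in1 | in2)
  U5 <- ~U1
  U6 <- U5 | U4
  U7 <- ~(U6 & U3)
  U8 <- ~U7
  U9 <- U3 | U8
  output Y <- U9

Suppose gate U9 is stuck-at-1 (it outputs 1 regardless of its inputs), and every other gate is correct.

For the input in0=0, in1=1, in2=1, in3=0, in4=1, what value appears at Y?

Propagate with U9 forced: U1=1, U2=0, U3=0, U4=0, U5=0, U6=0, U7=1, U8=0, U9=1 [stuck-at-1].
So Y = 1. (Without the fault it would be 0.)

1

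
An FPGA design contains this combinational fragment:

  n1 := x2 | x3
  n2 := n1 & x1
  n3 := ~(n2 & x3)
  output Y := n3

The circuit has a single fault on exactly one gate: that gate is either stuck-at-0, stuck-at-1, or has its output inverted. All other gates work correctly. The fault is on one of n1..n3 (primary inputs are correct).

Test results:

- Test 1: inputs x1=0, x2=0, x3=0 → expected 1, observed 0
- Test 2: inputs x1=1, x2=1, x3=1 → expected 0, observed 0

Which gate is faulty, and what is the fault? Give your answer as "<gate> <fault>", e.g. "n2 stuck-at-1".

Fault-free values for test 1 (x1=0, x2=0, x3=0): n1=0, n2=0, n3=1, giving Y=1. Observed 0.
Test 1: faults giving observed 0 are {n3 stuck-at-0, n3 inverted output}.
Test 2 (x1=1, x2=1, x3=1): fault-free n1=1, n2=1, n3=0 → 0; observed 0. Eliminates n3 inverted output.
Only n3 stuck-at-0 is consistent with every test.

n3 stuck-at-0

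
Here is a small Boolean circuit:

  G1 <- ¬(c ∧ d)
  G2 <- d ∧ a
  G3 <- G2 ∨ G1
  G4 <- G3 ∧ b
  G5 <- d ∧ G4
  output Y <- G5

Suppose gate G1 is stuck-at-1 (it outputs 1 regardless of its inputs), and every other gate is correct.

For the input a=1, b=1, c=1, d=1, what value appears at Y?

1

Propagate with G1 forced: G1=1 [stuck-at-1], G2=1, G3=1, G4=1, G5=1.
So Y = 1. (Same as the fault-free value — the fault is masked on this input.)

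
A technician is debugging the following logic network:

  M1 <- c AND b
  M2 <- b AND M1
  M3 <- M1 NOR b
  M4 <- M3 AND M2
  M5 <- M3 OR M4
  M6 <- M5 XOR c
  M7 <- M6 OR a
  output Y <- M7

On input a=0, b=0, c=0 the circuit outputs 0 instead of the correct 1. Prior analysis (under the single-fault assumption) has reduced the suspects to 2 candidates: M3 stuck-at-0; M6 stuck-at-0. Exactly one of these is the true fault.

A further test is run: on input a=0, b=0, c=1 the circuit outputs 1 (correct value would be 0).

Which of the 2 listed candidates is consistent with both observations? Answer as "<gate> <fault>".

Evaluate each candidate on input a=0, b=0, c=1:
  M3 stuck-at-0: M1=0, M2=0, M3=0 [stuck-at-0], M4=0, M5=0, M6=1, M7=1 → 1 — matches
  M6 stuck-at-0: M1=0, M2=0, M3=1, M4=0, M5=1, M6=0 [stuck-at-0], M7=0 → 0 — eliminated
Only M3 stuck-at-0 reproduces the observed 1.

M3 stuck-at-0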